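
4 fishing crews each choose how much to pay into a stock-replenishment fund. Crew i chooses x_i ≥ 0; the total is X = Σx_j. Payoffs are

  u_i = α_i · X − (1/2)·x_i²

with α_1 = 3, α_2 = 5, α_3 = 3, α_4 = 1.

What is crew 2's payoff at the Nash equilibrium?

47.5

Crew i's FOC: ∂u_i/∂x_i = α_i − x_i = 0, so x_i* = α_i.
NE contributions = (3, 5, 3, 1); X = 12.
u_2 = α_2·X − ½·(x_2)² = 5·12 − ½·5² = 47.5.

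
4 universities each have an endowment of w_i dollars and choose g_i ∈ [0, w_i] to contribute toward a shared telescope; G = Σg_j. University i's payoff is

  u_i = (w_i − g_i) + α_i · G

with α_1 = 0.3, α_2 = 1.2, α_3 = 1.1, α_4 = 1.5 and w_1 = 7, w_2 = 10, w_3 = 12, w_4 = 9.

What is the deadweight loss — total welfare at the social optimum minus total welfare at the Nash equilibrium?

21.7

∂u_i/∂g_i = α_i − 1, so university i contributes w_i if α_i > 1, else 0.
α_i > 1 for i ∈ {2, 3, 4}; NE contributions (0, 10, 12, 9), G = 31.
W^NE = Σw_i − G^NE + (Σα_i)·G^NE = 38 + 3.1·31 = 134.1.
Planner: ∂(Σu_j)/∂g_i = Σα_j − 1 = 3.1 > 0, so everyone contributes w_i; G^SO = 38, W^SO = 38 + 3.1·38 = 155.8.
Deadweight loss = 21.7.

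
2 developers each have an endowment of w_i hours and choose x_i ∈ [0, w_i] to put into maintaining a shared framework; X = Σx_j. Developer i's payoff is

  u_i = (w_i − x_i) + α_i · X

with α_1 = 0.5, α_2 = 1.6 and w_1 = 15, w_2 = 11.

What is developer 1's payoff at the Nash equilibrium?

∂u_i/∂x_i = α_i − 1, so developer i contributes w_i if α_i > 1, else 0.
α_i > 1 for i ∈ {2}; NE contributions (0, 11), X = 11.
u_1 = (15 − 0) + 0.5·11 = 20.5.

20.5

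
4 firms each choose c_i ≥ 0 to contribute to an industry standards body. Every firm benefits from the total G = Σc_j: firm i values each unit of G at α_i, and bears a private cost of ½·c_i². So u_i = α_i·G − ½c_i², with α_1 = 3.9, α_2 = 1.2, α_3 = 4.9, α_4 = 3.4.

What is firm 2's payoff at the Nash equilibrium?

Firm i's FOC: ∂u_i/∂c_i = α_i − c_i = 0, so c_i* = α_i.
NE contributions = (3.9, 1.2, 4.9, 3.4); G = 13.4.
u_2 = α_2·G − ½·(c_2)² = 1.2·13.4 − ½·1.2² = 15.36.

15.36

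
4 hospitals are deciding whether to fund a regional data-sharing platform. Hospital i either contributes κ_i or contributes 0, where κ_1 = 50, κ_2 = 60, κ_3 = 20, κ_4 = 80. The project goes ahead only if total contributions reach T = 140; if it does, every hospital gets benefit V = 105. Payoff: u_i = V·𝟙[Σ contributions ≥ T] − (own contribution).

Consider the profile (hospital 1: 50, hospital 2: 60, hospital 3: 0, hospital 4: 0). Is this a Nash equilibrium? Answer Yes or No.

Total = 110 < 140: not provided.
Hospital 1 (pledges 50, payoff -50): dropping to 0 → total 60, payoff 0. Profitable deviation.

No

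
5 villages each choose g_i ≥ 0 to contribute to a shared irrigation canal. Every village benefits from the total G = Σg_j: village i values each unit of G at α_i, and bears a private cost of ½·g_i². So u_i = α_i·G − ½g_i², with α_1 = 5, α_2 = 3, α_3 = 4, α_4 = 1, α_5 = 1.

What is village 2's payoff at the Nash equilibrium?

Village i's FOC: ∂u_i/∂g_i = α_i − g_i = 0, so g_i* = α_i.
NE contributions = (5, 3, 4, 1, 1); G = 14.
u_2 = α_2·G − ½·(g_2)² = 3·14 − ½·3² = 37.5.

37.5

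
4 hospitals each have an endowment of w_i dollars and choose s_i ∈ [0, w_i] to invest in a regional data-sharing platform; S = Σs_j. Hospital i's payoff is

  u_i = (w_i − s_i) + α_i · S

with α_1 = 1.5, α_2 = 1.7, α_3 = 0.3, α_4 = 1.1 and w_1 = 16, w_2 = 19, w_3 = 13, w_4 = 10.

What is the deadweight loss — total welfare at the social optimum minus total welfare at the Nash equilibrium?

∂u_i/∂s_i = α_i − 1, so hospital i contributes w_i if α_i > 1, else 0.
α_i > 1 for i ∈ {1, 2, 4}; NE contributions (16, 19, 0, 10), S = 45.
W^NE = Σw_i − S^NE + (Σα_i)·S^NE = 58 + 3.6·45 = 220.
Planner: ∂(Σu_j)/∂s_i = Σα_j − 1 = 3.6 > 0, so everyone contributes w_i; S^SO = 58, W^SO = 58 + 3.6·58 = 266.8.
Deadweight loss = 46.8.

46.8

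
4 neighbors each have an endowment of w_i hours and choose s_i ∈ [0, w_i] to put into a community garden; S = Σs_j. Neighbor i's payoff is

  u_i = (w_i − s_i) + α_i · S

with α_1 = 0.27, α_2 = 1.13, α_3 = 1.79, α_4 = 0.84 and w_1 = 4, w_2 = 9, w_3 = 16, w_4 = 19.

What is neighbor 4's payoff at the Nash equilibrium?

∂u_i/∂s_i = α_i − 1, so neighbor i contributes w_i if α_i > 1, else 0.
α_i > 1 for i ∈ {2, 3}; NE contributions (0, 9, 16, 0), S = 25.
u_4 = (19 − 0) + 0.84·25 = 40.

40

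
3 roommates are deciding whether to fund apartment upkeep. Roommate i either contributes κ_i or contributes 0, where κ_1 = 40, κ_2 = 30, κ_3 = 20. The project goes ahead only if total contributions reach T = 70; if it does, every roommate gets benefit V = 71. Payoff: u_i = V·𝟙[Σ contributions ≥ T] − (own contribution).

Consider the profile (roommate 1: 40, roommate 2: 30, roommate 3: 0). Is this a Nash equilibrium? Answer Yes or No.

Total = 70 ≥ 70: provided.
Roommate 1 (pledges 40, payoff 31): dropping to 0 → total 30, payoff 0. No gain.
Roommate 2 (pledges 30, payoff 41): dropping to 0 → total 40, payoff 0. No gain.
Roommate 3 (pledges 0, payoff 71): pledging 20 → total 90, payoff 51. No gain.

Yes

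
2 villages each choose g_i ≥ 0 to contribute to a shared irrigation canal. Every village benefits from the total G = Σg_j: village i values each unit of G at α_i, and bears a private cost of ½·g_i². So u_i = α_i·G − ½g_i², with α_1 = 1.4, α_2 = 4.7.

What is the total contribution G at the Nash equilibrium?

Village i's FOC: ∂u_i/∂g_i = α_i − g_i = 0, so g_i* = α_i.
NE contributions = (1.4, 4.7); G = 6.1.

6.1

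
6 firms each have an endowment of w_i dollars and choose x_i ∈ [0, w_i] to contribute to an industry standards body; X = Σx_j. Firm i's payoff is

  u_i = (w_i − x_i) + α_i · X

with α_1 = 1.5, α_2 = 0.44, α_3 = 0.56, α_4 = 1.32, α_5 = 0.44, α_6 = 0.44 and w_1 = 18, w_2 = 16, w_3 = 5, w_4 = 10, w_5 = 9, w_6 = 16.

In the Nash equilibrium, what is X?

28

∂u_i/∂x_i = α_i − 1, so firm i contributes w_i if α_i > 1, else 0.
α_i > 1 for i ∈ {1, 4}; NE contributions (18, 0, 0, 10, 0, 0), X = 28.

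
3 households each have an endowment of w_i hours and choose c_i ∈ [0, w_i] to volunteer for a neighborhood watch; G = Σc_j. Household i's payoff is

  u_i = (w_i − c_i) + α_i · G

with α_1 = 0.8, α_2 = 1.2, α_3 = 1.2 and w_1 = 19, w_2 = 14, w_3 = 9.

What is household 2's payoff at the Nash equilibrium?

27.6

∂u_i/∂c_i = α_i − 1, so household i contributes w_i if α_i > 1, else 0.
α_i > 1 for i ∈ {2, 3}; NE contributions (0, 14, 9), G = 23.
u_2 = (14 − 14) + 1.2·23 = 27.6.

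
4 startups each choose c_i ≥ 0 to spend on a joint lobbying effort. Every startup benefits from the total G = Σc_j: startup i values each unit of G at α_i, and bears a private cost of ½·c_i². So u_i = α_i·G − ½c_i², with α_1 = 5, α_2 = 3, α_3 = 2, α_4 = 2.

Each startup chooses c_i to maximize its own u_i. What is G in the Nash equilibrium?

12

Startup i's FOC: ∂u_i/∂c_i = α_i − c_i = 0, so c_i* = α_i.
NE contributions = (5, 3, 2, 2); G = 12.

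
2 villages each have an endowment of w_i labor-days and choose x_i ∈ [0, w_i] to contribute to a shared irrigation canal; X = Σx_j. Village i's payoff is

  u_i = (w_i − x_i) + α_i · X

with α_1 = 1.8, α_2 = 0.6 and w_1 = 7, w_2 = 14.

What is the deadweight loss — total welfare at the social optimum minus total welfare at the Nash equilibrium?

∂u_i/∂x_i = α_i − 1, so village i contributes w_i if α_i > 1, else 0.
α_i > 1 for i ∈ {1}; NE contributions (7, 0), X = 7.
W^NE = Σw_i − X^NE + (Σα_i)·X^NE = 21 + 1.4·7 = 30.8.
Planner: ∂(Σu_j)/∂x_i = Σα_j − 1 = 1.4 > 0, so everyone contributes w_i; X^SO = 21, W^SO = 21 + 1.4·21 = 50.4.
Deadweight loss = 19.6.

19.6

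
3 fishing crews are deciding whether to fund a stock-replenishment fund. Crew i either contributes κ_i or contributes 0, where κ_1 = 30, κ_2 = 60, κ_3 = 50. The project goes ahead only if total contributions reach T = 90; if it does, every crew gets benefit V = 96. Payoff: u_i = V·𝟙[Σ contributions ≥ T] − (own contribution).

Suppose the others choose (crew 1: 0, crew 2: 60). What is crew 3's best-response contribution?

50

Others' total = 60. Contributing 50 brings total to 110 ≥ 90: gain V − κ_3 = 46.
Best response: 50.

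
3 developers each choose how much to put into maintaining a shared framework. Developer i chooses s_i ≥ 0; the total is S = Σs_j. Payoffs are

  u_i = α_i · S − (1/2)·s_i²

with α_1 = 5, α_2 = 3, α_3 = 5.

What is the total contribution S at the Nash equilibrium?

Developer i's FOC: ∂u_i/∂s_i = α_i − s_i = 0, so s_i* = α_i.
NE contributions = (5, 3, 5); S = 13.

13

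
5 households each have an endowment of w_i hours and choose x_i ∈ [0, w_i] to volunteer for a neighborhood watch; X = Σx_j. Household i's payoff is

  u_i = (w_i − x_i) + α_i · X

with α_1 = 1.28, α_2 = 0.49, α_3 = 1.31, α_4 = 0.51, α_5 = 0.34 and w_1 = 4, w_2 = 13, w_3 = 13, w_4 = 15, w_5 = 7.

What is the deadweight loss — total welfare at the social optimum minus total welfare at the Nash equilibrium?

∂u_i/∂x_i = α_i − 1, so household i contributes w_i if α_i > 1, else 0.
α_i > 1 for i ∈ {1, 3}; NE contributions (4, 0, 13, 0, 0), X = 17.
W^NE = Σw_i − X^NE + (Σα_i)·X^NE = 52 + 2.93·17 = 101.81.
Planner: ∂(Σu_j)/∂x_i = Σα_j − 1 = 2.93 > 0, so everyone contributes w_i; X^SO = 52, W^SO = 52 + 2.93·52 = 204.36.
Deadweight loss = 102.55.

102.55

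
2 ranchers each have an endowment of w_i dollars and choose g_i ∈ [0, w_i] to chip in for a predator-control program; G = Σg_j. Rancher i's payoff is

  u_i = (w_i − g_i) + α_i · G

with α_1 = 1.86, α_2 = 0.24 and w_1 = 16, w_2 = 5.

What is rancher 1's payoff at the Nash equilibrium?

∂u_i/∂g_i = α_i − 1, so rancher i contributes w_i if α_i > 1, else 0.
α_i > 1 for i ∈ {1}; NE contributions (16, 0), G = 16.
u_1 = (16 − 16) + 1.86·16 = 29.76.

29.76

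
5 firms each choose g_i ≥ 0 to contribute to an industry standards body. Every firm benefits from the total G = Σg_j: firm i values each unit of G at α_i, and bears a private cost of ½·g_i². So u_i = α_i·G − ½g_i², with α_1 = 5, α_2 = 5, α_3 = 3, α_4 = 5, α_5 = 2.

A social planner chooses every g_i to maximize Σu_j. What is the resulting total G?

Planner FOC: ∂(Σu_j)/∂g_i = (Σα_j) − g_i = 0, so g_i^SO = Σα_j = 20 for every i; G^SO = 100.

100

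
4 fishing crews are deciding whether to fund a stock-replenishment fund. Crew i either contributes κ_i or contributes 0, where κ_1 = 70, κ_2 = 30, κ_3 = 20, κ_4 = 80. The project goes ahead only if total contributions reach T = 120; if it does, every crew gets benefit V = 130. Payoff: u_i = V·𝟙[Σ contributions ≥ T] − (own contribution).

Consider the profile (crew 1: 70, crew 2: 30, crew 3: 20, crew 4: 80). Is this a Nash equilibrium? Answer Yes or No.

No

Total = 200 ≥ 120: provided.
Crew 1 (pledges 70, payoff 60): dropping to 0 → total 130, payoff 130. Profitable deviation.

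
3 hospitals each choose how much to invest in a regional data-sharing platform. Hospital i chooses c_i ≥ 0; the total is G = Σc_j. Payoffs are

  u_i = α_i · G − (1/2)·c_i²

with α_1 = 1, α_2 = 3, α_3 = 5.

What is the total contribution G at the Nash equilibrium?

9

Hospital i's FOC: ∂u_i/∂c_i = α_i − c_i = 0, so c_i* = α_i.
NE contributions = (1, 3, 5); G = 9.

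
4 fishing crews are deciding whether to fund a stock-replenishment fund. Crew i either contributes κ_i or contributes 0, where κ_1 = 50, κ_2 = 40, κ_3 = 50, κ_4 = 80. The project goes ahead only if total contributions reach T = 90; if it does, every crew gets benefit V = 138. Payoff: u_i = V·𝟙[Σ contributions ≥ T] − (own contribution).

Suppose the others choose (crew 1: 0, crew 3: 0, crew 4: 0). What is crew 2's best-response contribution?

0

Others' total = 0. Even contributing 40 gives 40 < 90: no benefit either way.
Best response: 0.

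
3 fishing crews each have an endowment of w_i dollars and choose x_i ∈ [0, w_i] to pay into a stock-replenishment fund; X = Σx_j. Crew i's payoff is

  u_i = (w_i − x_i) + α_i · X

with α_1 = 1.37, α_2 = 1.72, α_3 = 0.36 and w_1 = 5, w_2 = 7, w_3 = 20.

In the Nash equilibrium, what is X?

12

∂u_i/∂x_i = α_i − 1, so crew i contributes w_i if α_i > 1, else 0.
α_i > 1 for i ∈ {1, 2}; NE contributions (5, 7, 0), X = 12.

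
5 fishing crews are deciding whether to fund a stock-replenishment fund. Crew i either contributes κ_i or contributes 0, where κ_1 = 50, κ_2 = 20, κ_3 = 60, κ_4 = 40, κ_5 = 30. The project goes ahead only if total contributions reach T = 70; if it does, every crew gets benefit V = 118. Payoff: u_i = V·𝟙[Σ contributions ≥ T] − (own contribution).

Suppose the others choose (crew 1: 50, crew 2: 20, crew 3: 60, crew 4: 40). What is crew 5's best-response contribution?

Others' total = 170 ≥ 70; contributing adds cost 30 for no extra benefit.
Best response: 0.

0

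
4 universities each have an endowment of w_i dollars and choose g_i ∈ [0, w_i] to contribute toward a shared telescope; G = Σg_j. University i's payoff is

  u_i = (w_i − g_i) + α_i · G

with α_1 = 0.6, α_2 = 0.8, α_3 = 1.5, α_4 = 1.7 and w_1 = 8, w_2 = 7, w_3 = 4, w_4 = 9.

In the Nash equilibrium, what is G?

∂u_i/∂g_i = α_i − 1, so university i contributes w_i if α_i > 1, else 0.
α_i > 1 for i ∈ {3, 4}; NE contributions (0, 0, 4, 9), G = 13.

13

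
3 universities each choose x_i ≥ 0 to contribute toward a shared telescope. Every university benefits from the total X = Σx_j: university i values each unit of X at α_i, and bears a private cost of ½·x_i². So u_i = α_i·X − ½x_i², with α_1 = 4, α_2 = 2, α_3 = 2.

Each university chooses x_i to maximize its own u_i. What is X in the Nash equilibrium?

University i's FOC: ∂u_i/∂x_i = α_i − x_i = 0, so x_i* = α_i.
NE contributions = (4, 2, 2); X = 8.

8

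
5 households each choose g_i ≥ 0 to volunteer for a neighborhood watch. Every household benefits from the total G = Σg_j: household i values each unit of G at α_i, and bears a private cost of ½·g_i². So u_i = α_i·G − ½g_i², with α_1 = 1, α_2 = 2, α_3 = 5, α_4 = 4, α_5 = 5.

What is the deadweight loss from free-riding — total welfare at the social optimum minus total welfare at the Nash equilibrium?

Household i's FOC: ∂u_i/∂g_i = α_i − g_i = 0, so g_i* = α_i.
NE contributions = (1, 2, 5, 4, 5); G = 17.
W^NE = (Σα)·G − ½Σα_i² = 17² − ½·71 = 253.5.
Planner sets g_i = Σα_j = 17 for every i, so G^SO = 5·17 = 85.
W^SO = (Σα)·G^SO − ½·5·(Σα)² = (5/2)·17² = 722.5.
Deadweight loss = W^SO − W^NE = 469.

469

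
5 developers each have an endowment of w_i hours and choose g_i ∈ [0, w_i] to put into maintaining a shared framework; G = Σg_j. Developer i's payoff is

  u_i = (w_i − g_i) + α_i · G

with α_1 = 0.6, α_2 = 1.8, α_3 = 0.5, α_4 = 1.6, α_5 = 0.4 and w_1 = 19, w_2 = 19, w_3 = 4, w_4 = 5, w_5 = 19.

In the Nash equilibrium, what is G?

∂u_i/∂g_i = α_i − 1, so developer i contributes w_i if α_i > 1, else 0.
α_i > 1 for i ∈ {2, 4}; NE contributions (0, 19, 0, 5, 0), G = 24.

24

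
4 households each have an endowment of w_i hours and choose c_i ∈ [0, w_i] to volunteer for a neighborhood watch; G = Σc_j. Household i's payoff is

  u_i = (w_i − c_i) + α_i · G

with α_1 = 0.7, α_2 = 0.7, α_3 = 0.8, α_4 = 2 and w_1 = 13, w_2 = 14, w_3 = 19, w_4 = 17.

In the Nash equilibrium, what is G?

17

∂u_i/∂c_i = α_i − 1, so household i contributes w_i if α_i > 1, else 0.
α_i > 1 for i ∈ {4}; NE contributions (0, 0, 0, 17), G = 17.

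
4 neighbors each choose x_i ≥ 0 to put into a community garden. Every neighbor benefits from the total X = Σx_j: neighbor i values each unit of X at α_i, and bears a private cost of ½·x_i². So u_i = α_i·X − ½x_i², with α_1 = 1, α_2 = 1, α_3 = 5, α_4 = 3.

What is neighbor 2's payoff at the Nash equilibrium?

Neighbor i's FOC: ∂u_i/∂x_i = α_i − x_i = 0, so x_i* = α_i.
NE contributions = (1, 1, 5, 3); X = 10.
u_2 = α_2·X − ½·(x_2)² = 1·10 − ½·1² = 9.5.

9.5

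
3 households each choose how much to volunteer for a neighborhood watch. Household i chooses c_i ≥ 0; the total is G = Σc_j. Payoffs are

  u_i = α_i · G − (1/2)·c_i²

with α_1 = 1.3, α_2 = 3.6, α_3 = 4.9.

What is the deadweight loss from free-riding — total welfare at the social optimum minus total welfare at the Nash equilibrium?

Household i's FOC: ∂u_i/∂c_i = α_i − c_i = 0, so c_i* = α_i.
NE contributions = (1.3, 3.6, 4.9); G = 9.8.
W^NE = (Σα)·G − ½Σα_i² = 9.8² − ½·38.66 = 76.71.
Planner sets c_i = Σα_j = 9.8 for every i, so G^SO = 3·9.8 = 29.4.
W^SO = (Σα)·G^SO − ½·3·(Σα)² = (3/2)·9.8² = 144.06.
Deadweight loss = W^SO − W^NE = 67.35.

67.35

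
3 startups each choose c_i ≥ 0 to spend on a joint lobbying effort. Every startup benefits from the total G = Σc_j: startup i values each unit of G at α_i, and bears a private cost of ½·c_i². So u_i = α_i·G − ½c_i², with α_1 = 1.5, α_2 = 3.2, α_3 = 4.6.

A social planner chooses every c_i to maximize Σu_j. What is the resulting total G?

27.9

Planner FOC: ∂(Σu_j)/∂c_i = (Σα_j) − c_i = 0, so c_i^SO = Σα_j = 9.3 for every i; G^SO = 27.9.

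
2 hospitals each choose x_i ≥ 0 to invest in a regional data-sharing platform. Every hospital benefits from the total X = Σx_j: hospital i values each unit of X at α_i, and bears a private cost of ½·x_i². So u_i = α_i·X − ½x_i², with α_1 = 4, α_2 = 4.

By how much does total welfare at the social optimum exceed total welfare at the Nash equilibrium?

Hospital i's FOC: ∂u_i/∂x_i = α_i − x_i = 0, so x_i* = α_i.
NE contributions = (4, 4); X = 8.
W^NE = (Σα)·X − ½Σα_i² = 8² − ½·32 = 48.
Planner sets x_i = Σα_j = 8 for every i, so X^SO = 2·8 = 16.
W^SO = (Σα)·X^SO − ½·2·(Σα)² = (2/2)·8² = 64.
Deadweight loss = W^SO − W^NE = 16.

16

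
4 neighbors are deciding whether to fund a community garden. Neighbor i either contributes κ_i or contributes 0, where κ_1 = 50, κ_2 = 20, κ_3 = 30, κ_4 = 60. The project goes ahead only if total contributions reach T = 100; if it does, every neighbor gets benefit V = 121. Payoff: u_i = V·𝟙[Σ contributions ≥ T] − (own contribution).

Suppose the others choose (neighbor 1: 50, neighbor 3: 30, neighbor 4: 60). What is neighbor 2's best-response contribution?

0

Others' total = 140 ≥ 100; contributing adds cost 20 for no extra benefit.
Best response: 0.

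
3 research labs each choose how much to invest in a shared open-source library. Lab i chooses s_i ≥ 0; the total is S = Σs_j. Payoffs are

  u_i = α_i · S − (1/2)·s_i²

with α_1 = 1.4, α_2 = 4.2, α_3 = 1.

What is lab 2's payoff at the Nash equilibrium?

Lab i's FOC: ∂u_i/∂s_i = α_i − s_i = 0, so s_i* = α_i.
NE contributions = (1.4, 4.2, 1); S = 6.6.
u_2 = α_2·S − ½·(s_2)² = 4.2·6.6 − ½·4.2² = 18.9.

18.9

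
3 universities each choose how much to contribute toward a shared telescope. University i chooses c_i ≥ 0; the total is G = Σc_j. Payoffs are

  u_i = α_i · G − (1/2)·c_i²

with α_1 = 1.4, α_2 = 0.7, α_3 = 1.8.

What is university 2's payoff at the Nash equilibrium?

2.485

University i's FOC: ∂u_i/∂c_i = α_i − c_i = 0, so c_i* = α_i.
NE contributions = (1.4, 0.7, 1.8); G = 3.9.
u_2 = α_2·G − ½·(c_2)² = 0.7·3.9 − ½·0.7² = 2.485.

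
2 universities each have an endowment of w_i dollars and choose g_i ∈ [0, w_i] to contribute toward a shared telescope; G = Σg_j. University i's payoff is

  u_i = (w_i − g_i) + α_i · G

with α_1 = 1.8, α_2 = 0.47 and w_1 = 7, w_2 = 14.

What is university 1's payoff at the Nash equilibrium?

12.6

∂u_i/∂g_i = α_i − 1, so university i contributes w_i if α_i > 1, else 0.
α_i > 1 for i ∈ {1}; NE contributions (7, 0), G = 7.
u_1 = (7 − 7) + 1.8·7 = 12.6.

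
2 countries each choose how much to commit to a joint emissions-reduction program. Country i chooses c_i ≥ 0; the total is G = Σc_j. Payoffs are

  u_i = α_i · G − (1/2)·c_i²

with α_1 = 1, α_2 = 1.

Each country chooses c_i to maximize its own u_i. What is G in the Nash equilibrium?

Country i's FOC: ∂u_i/∂c_i = α_i − c_i = 0, so c_i* = α_i.
NE contributions = (1, 1); G = 2.

2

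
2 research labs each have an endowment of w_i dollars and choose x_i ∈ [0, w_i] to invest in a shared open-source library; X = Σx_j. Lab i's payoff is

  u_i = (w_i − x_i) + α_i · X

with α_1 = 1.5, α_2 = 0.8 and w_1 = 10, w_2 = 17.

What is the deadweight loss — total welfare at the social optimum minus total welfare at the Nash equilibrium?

∂u_i/∂x_i = α_i − 1, so lab i contributes w_i if α_i > 1, else 0.
α_i > 1 for i ∈ {1}; NE contributions (10, 0), X = 10.
W^NE = Σw_i − X^NE + (Σα_i)·X^NE = 27 + 1.3·10 = 40.
Planner: ∂(Σu_j)/∂x_i = Σα_j − 1 = 1.3 > 0, so everyone contributes w_i; X^SO = 27, W^SO = 27 + 1.3·27 = 62.1.
Deadweight loss = 22.1.

22.1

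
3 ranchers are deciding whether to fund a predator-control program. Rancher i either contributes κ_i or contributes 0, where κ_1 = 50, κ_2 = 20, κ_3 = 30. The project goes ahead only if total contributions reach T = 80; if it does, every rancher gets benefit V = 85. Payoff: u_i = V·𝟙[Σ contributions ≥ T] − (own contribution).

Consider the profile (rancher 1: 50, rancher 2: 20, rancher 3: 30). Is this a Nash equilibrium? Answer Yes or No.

No

Total = 100 ≥ 80: provided.
Rancher 1 (pledges 50, payoff 35): dropping to 0 → total 50, payoff 0. No gain.
Rancher 2 (pledges 20, payoff 65): dropping to 0 → total 80, payoff 85. Profitable deviation.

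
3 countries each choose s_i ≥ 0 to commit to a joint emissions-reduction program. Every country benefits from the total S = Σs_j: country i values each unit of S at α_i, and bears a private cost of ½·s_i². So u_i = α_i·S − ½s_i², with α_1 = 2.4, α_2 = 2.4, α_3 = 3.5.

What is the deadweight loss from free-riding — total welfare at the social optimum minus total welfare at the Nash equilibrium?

Country i's FOC: ∂u_i/∂s_i = α_i − s_i = 0, so s_i* = α_i.
NE contributions = (2.4, 2.4, 3.5); S = 8.3.
W^NE = (Σα)·S − ½Σα_i² = 8.3² − ½·23.77 = 57.005.
Planner sets s_i = Σα_j = 8.3 for every i, so S^SO = 3·8.3 = 24.9.
W^SO = (Σα)·S^SO − ½·3·(Σα)² = (3/2)·8.3² = 103.335.
Deadweight loss = W^SO − W^NE = 46.33.

46.33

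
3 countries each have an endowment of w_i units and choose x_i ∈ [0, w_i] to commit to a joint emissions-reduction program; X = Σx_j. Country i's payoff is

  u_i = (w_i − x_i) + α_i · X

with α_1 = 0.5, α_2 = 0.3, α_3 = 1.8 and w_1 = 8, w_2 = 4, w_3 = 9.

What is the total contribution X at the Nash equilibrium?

∂u_i/∂x_i = α_i − 1, so country i contributes w_i if α_i > 1, else 0.
α_i > 1 for i ∈ {3}; NE contributions (0, 0, 9), X = 9.

9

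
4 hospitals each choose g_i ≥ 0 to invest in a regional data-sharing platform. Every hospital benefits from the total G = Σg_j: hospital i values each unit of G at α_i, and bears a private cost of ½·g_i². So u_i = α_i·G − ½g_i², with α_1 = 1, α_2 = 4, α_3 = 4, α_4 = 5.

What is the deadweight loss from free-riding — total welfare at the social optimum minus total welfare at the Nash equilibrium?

225

Hospital i's FOC: ∂u_i/∂g_i = α_i − g_i = 0, so g_i* = α_i.
NE contributions = (1, 4, 4, 5); G = 14.
W^NE = (Σα)·G − ½Σα_i² = 14² − ½·58 = 167.
Planner sets g_i = Σα_j = 14 for every i, so G^SO = 4·14 = 56.
W^SO = (Σα)·G^SO − ½·4·(Σα)² = (4/2)·14² = 392.
Deadweight loss = W^SO − W^NE = 225.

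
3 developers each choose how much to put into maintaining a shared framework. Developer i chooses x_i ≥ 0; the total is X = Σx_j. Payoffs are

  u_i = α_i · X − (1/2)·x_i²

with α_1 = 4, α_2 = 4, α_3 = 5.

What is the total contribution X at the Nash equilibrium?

13

Developer i's FOC: ∂u_i/∂x_i = α_i − x_i = 0, so x_i* = α_i.
NE contributions = (4, 4, 5); X = 13.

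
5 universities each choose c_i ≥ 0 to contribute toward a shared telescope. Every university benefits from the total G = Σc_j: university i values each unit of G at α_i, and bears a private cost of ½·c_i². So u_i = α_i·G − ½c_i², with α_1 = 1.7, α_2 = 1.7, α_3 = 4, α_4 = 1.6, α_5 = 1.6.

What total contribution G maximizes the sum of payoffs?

Planner FOC: ∂(Σu_j)/∂c_i = (Σα_j) − c_i = 0, so c_i^SO = Σα_j = 10.6 for every i; G^SO = 53.

53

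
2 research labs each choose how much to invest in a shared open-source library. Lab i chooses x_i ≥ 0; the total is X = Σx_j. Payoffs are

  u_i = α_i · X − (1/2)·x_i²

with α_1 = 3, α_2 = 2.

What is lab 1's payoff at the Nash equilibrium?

10.5

Lab i's FOC: ∂u_i/∂x_i = α_i − x_i = 0, so x_i* = α_i.
NE contributions = (3, 2); X = 5.
u_1 = α_1·X − ½·(x_1)² = 3·5 − ½·3² = 10.5.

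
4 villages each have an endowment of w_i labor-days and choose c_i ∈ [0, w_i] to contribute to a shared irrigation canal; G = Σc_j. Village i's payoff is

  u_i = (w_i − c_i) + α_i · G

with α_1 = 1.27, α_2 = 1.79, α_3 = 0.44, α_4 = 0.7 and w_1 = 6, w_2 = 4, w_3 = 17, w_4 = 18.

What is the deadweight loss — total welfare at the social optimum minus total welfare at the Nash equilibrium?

112

∂u_i/∂c_i = α_i − 1, so village i contributes w_i if α_i > 1, else 0.
α_i > 1 for i ∈ {1, 2}; NE contributions (6, 4, 0, 0), G = 10.
W^NE = Σw_i − G^NE + (Σα_i)·G^NE = 45 + 3.2·10 = 77.
Planner: ∂(Σu_j)/∂c_i = Σα_j − 1 = 3.2 > 0, so everyone contributes w_i; G^SO = 45, W^SO = 45 + 3.2·45 = 189.
Deadweight loss = 112.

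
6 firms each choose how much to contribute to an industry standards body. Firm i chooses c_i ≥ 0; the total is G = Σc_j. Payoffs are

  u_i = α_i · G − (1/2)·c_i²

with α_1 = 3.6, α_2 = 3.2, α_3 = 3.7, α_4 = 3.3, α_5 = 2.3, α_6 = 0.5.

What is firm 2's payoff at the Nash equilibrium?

Firm i's FOC: ∂u_i/∂c_i = α_i − c_i = 0, so c_i* = α_i.
NE contributions = (3.6, 3.2, 3.7, 3.3, 2.3, 0.5); G = 16.6.
u_2 = α_2·G − ½·(c_2)² = 3.2·16.6 − ½·3.2² = 48.

48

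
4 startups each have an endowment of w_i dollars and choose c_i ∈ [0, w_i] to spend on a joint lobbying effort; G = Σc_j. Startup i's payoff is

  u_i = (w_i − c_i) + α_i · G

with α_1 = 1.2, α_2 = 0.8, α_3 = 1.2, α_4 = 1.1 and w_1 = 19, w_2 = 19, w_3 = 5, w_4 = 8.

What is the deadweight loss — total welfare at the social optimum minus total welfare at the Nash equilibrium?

62.7

∂u_i/∂c_i = α_i − 1, so startup i contributes w_i if α_i > 1, else 0.
α_i > 1 for i ∈ {1, 3, 4}; NE contributions (19, 0, 5, 8), G = 32.
W^NE = Σw_i − G^NE + (Σα_i)·G^NE = 51 + 3.3·32 = 156.6.
Planner: ∂(Σu_j)/∂c_i = Σα_j − 1 = 3.3 > 0, so everyone contributes w_i; G^SO = 51, W^SO = 51 + 3.3·51 = 219.3.
Deadweight loss = 62.7.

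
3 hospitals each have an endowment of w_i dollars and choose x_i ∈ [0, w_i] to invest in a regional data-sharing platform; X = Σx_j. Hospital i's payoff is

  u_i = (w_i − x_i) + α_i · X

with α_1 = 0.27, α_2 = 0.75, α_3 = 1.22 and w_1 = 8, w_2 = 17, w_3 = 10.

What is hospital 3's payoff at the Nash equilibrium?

12.2

∂u_i/∂x_i = α_i − 1, so hospital i contributes w_i if α_i > 1, else 0.
α_i > 1 for i ∈ {3}; NE contributions (0, 0, 10), X = 10.
u_3 = (10 − 10) + 1.22·10 = 12.2.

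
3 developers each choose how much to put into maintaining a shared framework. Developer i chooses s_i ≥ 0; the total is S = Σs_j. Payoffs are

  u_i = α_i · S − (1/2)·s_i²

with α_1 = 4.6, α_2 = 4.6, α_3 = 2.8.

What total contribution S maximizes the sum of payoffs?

36

Planner FOC: ∂(Σu_j)/∂s_i = (Σα_j) − s_i = 0, so s_i^SO = Σα_j = 12 for every i; S^SO = 36.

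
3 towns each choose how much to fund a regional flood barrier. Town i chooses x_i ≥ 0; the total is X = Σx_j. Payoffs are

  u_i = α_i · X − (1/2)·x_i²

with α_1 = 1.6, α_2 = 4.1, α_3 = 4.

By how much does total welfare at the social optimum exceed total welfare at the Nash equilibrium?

64.73

Town i's FOC: ∂u_i/∂x_i = α_i − x_i = 0, so x_i* = α_i.
NE contributions = (1.6, 4.1, 4); X = 9.7.
W^NE = (Σα)·X − ½Σα_i² = 9.7² − ½·35.37 = 76.405.
Planner sets x_i = Σα_j = 9.7 for every i, so X^SO = 3·9.7 = 29.1.
W^SO = (Σα)·X^SO − ½·3·(Σα)² = (3/2)·9.7² = 141.135.
Deadweight loss = W^SO − W^NE = 64.73.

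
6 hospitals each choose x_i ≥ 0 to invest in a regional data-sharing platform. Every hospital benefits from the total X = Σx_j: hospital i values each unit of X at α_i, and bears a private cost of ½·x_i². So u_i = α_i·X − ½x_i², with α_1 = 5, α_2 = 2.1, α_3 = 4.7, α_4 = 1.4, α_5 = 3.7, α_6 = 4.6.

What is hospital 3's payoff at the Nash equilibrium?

Hospital i's FOC: ∂u_i/∂x_i = α_i − x_i = 0, so x_i* = α_i.
NE contributions = (5, 2.1, 4.7, 1.4, 3.7, 4.6); X = 21.5.
u_3 = α_3·X − ½·(x_3)² = 4.7·21.5 − ½·4.7² = 90.005.

90.005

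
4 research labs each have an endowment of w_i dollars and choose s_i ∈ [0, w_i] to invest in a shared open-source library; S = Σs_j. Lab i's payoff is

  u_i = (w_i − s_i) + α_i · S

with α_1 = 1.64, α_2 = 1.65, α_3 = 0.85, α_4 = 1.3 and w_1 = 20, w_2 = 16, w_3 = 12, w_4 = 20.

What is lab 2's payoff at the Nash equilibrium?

∂u_i/∂s_i = α_i − 1, so lab i contributes w_i if α_i > 1, else 0.
α_i > 1 for i ∈ {1, 2, 4}; NE contributions (20, 16, 0, 20), S = 56.
u_2 = (16 − 16) + 1.65·56 = 92.4.

92.4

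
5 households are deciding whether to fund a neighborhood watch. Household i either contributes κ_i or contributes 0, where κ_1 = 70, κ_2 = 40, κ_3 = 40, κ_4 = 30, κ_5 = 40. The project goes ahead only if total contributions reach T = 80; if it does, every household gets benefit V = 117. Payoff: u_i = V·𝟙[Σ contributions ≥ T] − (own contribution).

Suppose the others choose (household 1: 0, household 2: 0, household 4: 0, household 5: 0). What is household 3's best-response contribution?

Others' total = 0. Even contributing 40 gives 40 < 80: no benefit either way.
Best response: 0.

0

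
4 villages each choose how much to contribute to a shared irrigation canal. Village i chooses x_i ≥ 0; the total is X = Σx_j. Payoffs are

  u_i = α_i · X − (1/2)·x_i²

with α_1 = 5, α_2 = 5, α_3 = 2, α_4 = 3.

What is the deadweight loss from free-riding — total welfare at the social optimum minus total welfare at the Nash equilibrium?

Village i's FOC: ∂u_i/∂x_i = α_i − x_i = 0, so x_i* = α_i.
NE contributions = (5, 5, 2, 3); X = 15.
W^NE = (Σα)·X − ½Σα_i² = 15² − ½·63 = 193.5.
Planner sets x_i = Σα_j = 15 for every i, so X^SO = 4·15 = 60.
W^SO = (Σα)·X^SO − ½·4·(Σα)² = (4/2)·15² = 450.
Deadweight loss = W^SO − W^NE = 256.5.

256.5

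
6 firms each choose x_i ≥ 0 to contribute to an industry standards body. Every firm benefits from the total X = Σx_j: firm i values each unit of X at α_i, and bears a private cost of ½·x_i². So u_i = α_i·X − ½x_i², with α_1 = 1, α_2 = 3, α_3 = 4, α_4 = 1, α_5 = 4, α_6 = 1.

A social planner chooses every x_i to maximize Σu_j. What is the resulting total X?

Planner FOC: ∂(Σu_j)/∂x_i = (Σα_j) − x_i = 0, so x_i^SO = Σα_j = 14 for every i; X^SO = 84.

84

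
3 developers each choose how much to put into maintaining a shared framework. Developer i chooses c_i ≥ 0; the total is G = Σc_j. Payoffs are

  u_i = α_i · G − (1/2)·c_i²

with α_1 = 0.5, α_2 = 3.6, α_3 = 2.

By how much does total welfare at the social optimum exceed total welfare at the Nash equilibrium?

27.21

Developer i's FOC: ∂u_i/∂c_i = α_i − c_i = 0, so c_i* = α_i.
NE contributions = (0.5, 3.6, 2); G = 6.1.
W^NE = (Σα)·G − ½Σα_i² = 6.1² − ½·17.21 = 28.605.
Planner sets c_i = Σα_j = 6.1 for every i, so G^SO = 3·6.1 = 18.3.
W^SO = (Σα)·G^SO − ½·3·(Σα)² = (3/2)·6.1² = 55.815.
Deadweight loss = W^SO − W^NE = 27.21.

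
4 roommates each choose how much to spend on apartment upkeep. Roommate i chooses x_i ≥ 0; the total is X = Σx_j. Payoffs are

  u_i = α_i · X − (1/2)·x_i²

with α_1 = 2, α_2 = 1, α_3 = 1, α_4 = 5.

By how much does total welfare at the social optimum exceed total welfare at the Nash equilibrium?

Roommate i's FOC: ∂u_i/∂x_i = α_i − x_i = 0, so x_i* = α_i.
NE contributions = (2, 1, 1, 5); X = 9.
W^NE = (Σα)·X − ½Σα_i² = 9² − ½·31 = 65.5.
Planner sets x_i = Σα_j = 9 for every i, so X^SO = 4·9 = 36.
W^SO = (Σα)·X^SO − ½·4·(Σα)² = (4/2)·9² = 162.
Deadweight loss = W^SO − W^NE = 96.5.

96.5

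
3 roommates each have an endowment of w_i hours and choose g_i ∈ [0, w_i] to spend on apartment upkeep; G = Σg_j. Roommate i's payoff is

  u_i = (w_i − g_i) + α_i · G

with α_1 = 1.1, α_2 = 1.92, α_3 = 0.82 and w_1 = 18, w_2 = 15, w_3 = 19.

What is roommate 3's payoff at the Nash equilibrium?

∂u_i/∂g_i = α_i − 1, so roommate i contributes w_i if α_i > 1, else 0.
α_i > 1 for i ∈ {1, 2}; NE contributions (18, 15, 0), G = 33.
u_3 = (19 − 0) + 0.82·33 = 46.06.

46.06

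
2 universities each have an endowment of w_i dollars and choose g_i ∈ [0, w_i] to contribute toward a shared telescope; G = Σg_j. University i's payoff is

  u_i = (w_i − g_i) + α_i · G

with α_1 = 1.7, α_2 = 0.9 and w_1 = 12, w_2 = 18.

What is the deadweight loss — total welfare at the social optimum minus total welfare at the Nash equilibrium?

28.8

∂u_i/∂g_i = α_i − 1, so university i contributes w_i if α_i > 1, else 0.
α_i > 1 for i ∈ {1}; NE contributions (12, 0), G = 12.
W^NE = Σw_i − G^NE + (Σα_i)·G^NE = 30 + 1.6·12 = 49.2.
Planner: ∂(Σu_j)/∂g_i = Σα_j − 1 = 1.6 > 0, so everyone contributes w_i; G^SO = 30, W^SO = 30 + 1.6·30 = 78.
Deadweight loss = 28.8.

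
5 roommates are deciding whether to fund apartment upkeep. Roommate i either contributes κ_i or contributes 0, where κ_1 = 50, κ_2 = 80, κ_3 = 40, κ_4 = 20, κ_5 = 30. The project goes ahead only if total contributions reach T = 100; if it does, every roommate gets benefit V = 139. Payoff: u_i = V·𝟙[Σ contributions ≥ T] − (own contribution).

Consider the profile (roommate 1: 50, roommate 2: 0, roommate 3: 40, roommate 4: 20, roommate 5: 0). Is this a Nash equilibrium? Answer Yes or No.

Yes

Total = 110 ≥ 100: provided.
Roommate 1 (pledges 50, payoff 89): dropping to 0 → total 60, payoff 0. No gain.
Roommate 2 (pledges 0, payoff 139): pledging 80 → total 190, payoff 59. No gain.
Roommate 3 (pledges 40, payoff 99): dropping to 0 → total 70, payoff 0. No gain.
Roommate 4 (pledges 20, payoff 119): dropping to 0 → total 90, payoff 0. No gain.
Roommate 5 (pledges 0, payoff 139): pledging 30 → total 140, payoff 109. No gain.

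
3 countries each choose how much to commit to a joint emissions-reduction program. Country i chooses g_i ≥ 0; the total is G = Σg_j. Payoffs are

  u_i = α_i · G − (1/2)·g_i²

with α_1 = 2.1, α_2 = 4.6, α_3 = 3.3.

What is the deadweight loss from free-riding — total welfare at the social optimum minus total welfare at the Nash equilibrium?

Country i's FOC: ∂u_i/∂g_i = α_i − g_i = 0, so g_i* = α_i.
NE contributions = (2.1, 4.6, 3.3); G = 10.
W^NE = (Σα)·G − ½Σα_i² = 10² − ½·36.46 = 81.77.
Planner sets g_i = Σα_j = 10 for every i, so G^SO = 3·10 = 30.
W^SO = (Σα)·G^SO − ½·3·(Σα)² = (3/2)·10² = 150.
Deadweight loss = W^SO − W^NE = 68.23.

68.23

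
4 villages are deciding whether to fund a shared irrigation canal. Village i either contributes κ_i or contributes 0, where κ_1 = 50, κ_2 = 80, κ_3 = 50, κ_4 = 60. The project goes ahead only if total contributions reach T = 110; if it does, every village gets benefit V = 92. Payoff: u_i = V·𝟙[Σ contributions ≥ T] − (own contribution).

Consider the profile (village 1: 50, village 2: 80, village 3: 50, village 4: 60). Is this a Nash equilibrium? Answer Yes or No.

Total = 240 ≥ 110: provided.
Village 1 (pledges 50, payoff 42): dropping to 0 → total 190, payoff 92. Profitable deviation.

No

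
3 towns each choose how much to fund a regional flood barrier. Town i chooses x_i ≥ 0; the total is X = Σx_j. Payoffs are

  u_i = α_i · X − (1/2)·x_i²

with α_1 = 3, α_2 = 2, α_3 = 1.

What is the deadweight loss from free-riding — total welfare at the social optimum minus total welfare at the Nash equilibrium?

25

Town i's FOC: ∂u_i/∂x_i = α_i − x_i = 0, so x_i* = α_i.
NE contributions = (3, 2, 1); X = 6.
W^NE = (Σα)·X − ½Σα_i² = 6² − ½·14 = 29.
Planner sets x_i = Σα_j = 6 for every i, so X^SO = 3·6 = 18.
W^SO = (Σα)·X^SO − ½·3·(Σα)² = (3/2)·6² = 54.
Deadweight loss = W^SO − W^NE = 25.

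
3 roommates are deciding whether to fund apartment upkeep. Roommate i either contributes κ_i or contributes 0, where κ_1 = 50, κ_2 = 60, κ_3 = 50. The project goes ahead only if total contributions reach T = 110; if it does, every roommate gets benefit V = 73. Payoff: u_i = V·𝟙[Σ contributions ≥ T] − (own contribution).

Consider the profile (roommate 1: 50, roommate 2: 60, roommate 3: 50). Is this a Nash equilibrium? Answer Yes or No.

No

Total = 160 ≥ 110: provided.
Roommate 1 (pledges 50, payoff 23): dropping to 0 → total 110, payoff 73. Profitable deviation.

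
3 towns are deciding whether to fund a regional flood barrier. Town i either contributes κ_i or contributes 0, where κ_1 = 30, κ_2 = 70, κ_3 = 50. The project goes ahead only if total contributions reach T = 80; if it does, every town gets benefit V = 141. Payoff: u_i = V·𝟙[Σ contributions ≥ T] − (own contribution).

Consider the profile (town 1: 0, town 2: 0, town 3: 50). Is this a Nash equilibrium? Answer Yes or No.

Total = 50 < 80: not provided.
Town 1 (pledges 0, payoff 0): pledging 30 → total 80, payoff 111. Profitable deviation.

No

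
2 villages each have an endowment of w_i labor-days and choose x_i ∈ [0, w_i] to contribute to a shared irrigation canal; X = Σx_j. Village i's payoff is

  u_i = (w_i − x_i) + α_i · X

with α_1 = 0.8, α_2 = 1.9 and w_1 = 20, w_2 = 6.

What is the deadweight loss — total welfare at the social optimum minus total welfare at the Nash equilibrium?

34

∂u_i/∂x_i = α_i − 1, so village i contributes w_i if α_i > 1, else 0.
α_i > 1 for i ∈ {2}; NE contributions (0, 6), X = 6.
W^NE = Σw_i − X^NE + (Σα_i)·X^NE = 26 + 1.7·6 = 36.2.
Planner: ∂(Σu_j)/∂x_i = Σα_j − 1 = 1.7 > 0, so everyone contributes w_i; X^SO = 26, W^SO = 26 + 1.7·26 = 70.2.
Deadweight loss = 34.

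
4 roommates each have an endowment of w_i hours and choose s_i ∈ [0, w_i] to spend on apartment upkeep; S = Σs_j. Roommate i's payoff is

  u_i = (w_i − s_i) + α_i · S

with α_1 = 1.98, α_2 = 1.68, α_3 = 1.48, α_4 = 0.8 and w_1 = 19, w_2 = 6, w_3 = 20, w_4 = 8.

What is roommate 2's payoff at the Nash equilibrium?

75.6

∂u_i/∂s_i = α_i − 1, so roommate i contributes w_i if α_i > 1, else 0.
α_i > 1 for i ∈ {1, 2, 3}; NE contributions (19, 6, 20, 0), S = 45.
u_2 = (6 − 6) + 1.68·45 = 75.6.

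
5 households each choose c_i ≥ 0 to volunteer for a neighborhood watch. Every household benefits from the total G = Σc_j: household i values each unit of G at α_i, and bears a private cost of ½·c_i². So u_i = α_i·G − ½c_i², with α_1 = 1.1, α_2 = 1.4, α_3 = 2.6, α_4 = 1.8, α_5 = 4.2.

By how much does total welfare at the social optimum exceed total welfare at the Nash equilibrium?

Household i's FOC: ∂u_i/∂c_i = α_i − c_i = 0, so c_i* = α_i.
NE contributions = (1.1, 1.4, 2.6, 1.8, 4.2); G = 11.1.
W^NE = (Σα)·G − ½Σα_i² = 11.1² − ½·30.81 = 107.805.
Planner sets c_i = Σα_j = 11.1 for every i, so G^SO = 5·11.1 = 55.5.
W^SO = (Σα)·G^SO − ½·5·(Σα)² = (5/2)·11.1² = 308.025.
Deadweight loss = W^SO − W^NE = 200.22.

200.22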